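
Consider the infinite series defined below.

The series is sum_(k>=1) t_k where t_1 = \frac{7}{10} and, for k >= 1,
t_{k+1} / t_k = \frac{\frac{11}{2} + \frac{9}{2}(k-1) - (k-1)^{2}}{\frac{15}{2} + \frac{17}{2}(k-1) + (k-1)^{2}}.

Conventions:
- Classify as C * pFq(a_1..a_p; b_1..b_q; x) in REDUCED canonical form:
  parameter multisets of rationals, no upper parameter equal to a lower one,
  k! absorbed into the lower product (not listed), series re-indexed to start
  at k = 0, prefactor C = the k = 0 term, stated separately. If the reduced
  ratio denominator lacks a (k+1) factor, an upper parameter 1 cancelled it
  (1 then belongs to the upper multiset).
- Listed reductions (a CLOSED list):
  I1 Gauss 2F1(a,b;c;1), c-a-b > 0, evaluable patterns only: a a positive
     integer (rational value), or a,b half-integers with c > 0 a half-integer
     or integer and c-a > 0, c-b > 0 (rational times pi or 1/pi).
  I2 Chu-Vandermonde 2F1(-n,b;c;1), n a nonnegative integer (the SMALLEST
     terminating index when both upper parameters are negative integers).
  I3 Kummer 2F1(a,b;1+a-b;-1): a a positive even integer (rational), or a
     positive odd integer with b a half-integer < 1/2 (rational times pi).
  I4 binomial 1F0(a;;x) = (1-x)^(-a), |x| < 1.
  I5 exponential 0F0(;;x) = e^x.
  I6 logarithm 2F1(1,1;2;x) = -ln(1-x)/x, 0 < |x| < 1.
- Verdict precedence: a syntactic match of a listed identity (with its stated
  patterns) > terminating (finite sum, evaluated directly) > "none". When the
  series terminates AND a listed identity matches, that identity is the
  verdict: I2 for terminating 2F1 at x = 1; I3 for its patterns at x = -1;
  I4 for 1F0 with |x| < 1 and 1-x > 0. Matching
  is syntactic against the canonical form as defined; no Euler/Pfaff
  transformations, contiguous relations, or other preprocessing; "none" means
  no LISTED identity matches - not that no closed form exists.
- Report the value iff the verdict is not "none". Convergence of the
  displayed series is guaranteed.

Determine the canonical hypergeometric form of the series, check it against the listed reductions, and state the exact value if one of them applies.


The tell: x = -1 and factor the ratio over Q (C = 7/10): negated roots = parameters.
Ratio: r(k) = -1 * (k-\frac{11}{2}) (k+1) / [(k+\frac{15}{2}) (k+1)] - rational in k, leading ratio -1; with t_0 = \frac{7}{10}, classification follows.

With C = \frac{7}{10}: the canonical form is 2F1(-\frac{11}{2}, 1; \frac{15}{2}; -1). Verdict: the Kummer evaluation I3 fires (x = -1; c = \frac{15}{2} equals 1+a-b for upper {-\frac{11}{2}, 1}: listed pattern). Sum: \frac{21021}{40960} \cdot \pi.


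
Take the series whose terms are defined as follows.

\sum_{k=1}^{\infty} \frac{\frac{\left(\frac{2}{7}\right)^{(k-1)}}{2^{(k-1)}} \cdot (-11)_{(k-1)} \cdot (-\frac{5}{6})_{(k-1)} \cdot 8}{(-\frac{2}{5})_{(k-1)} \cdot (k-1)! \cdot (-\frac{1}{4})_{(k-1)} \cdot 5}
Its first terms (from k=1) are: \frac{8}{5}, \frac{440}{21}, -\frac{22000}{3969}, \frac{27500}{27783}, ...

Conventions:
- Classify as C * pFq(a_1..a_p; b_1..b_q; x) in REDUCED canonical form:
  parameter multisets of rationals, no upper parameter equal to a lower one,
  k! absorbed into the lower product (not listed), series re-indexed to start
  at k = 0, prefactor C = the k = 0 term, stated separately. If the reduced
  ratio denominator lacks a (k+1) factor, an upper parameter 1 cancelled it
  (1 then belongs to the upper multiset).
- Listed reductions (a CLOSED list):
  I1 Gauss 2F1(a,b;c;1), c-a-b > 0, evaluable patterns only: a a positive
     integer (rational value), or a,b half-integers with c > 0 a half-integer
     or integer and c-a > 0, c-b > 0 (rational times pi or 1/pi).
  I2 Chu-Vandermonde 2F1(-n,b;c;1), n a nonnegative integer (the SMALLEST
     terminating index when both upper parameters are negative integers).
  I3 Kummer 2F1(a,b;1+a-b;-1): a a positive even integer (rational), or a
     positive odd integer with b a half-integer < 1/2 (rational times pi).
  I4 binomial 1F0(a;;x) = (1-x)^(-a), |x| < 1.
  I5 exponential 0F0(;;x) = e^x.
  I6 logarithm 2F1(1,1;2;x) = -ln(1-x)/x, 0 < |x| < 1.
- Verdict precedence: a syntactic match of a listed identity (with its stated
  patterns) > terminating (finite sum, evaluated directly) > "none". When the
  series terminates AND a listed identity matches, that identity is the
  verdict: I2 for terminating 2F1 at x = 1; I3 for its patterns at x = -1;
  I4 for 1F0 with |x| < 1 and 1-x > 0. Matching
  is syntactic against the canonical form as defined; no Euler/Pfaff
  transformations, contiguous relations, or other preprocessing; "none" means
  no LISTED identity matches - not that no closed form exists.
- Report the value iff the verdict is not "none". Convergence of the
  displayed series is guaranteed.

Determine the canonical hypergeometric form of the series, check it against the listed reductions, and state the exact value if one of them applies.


Canonical form: C = \frac{8}{5} times 2F2 with upper {-11, -\frac{5}{6}}, lower {-\frac{2}{5}, -\frac{1}{4}}, x = \frac{1}{7}. Verdict: terminating - no listed pattern fits, but -11 in the upper list cuts the series at k = 11; direct evaluation. Its exact value is \frac{7989831024980703089113911728}{445924525413041266640503455}.

Key observation: t_0 being \frac{8}{5}, the two k-th powers (C = 8/5) combine into one argument.
Consecutive-term ratio: r(k) = \frac{1}{7} * (k-11) (k-\frac{5}{6}) / [(k-\frac{2}{5}) (k-\frac{1}{4}) (k+1)] ; factor over Q: parameters, x = \frac{1}{7}, and C = \frac{8}{5}.


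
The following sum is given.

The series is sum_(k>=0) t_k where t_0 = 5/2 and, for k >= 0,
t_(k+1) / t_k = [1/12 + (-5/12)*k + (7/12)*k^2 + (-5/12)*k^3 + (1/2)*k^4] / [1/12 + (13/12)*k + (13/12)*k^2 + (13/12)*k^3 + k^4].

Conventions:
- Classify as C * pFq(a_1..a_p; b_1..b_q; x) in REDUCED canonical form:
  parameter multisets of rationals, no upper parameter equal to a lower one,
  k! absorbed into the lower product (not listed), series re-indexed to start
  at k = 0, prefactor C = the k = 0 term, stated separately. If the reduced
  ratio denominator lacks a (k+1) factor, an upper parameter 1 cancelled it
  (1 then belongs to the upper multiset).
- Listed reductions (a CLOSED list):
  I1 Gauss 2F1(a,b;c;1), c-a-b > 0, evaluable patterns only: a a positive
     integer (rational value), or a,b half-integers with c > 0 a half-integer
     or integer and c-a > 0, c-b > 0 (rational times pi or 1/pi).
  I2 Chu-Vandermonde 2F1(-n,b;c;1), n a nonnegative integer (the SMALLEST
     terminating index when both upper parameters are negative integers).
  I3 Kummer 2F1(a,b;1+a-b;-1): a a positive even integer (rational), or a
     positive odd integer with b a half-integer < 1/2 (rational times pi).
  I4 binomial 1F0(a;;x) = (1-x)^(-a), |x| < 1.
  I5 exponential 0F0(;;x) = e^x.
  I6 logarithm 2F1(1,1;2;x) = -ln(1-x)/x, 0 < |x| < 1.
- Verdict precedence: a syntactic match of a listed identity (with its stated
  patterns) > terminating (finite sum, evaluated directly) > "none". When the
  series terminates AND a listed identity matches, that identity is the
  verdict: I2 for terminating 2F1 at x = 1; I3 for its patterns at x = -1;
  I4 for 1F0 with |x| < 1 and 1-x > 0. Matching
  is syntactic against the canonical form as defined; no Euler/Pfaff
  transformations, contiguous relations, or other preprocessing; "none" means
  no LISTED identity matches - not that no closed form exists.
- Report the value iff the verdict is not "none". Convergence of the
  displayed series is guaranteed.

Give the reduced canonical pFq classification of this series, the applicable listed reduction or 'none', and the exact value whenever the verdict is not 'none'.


At argument 1/2: a 2F1 with upper {-1/2, -1/3}, lower {1/12}, scaled by C = 5/2. Verdict: none (x = 1/2): each listed identity misses the multisets {-1/2, -1/3} ; {1/12}.

Key observation: t_0 = 5/2 here, and the expanded ratio factors over Q; C = 5/2, roots give parameters.
Consecutive-term ratio: r(k) = (1/2) * (k-1/2) (k-1/3) / [(k+1/12) (k+1)] ; factor over Q: parameters, x = (1/2), and C = 5/2.


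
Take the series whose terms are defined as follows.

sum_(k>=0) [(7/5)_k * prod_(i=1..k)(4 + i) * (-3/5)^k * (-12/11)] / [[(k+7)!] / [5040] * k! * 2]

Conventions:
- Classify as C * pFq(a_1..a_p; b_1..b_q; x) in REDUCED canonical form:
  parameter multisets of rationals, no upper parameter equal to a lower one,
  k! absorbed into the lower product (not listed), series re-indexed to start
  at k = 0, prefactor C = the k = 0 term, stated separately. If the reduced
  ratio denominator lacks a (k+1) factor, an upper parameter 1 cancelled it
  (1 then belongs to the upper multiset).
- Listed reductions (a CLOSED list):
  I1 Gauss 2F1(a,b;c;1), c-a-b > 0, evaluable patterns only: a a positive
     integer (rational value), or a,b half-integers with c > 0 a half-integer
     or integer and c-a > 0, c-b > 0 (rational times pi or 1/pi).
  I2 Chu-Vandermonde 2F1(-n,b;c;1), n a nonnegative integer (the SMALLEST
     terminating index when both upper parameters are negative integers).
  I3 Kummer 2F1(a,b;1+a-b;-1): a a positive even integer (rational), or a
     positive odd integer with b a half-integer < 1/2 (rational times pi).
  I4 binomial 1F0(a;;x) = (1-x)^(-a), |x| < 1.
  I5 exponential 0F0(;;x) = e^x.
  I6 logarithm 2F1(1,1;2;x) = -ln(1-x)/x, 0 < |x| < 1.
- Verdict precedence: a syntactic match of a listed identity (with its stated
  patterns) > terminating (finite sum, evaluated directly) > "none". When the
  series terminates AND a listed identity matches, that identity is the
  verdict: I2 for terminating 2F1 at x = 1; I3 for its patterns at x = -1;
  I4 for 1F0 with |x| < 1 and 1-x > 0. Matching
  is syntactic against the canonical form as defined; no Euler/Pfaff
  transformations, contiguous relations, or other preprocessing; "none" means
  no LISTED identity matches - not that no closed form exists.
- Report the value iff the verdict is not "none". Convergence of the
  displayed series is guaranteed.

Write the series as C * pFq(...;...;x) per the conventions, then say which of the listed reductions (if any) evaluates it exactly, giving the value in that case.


Prefactor -6/11, argument -3/5: 2F1 with upper {7/5, 5} over lower {8}. Verdict: none. A 2F1 with upper {7/5, 5} fits none of I1-I6 at x = -3/5; the sum runs forever.

Key observation: t_0 = -6/11 here, and the denominator's factorial ratio (C = -6/11, x = -3/5) is a lower Pochhammer.
Term ratio: r(k) = (-3/5) * (k+7/5) (k+5) / [(k+8) (k+1)] - rational in k. x = (-3/5); t_0 = -6/11; negate the roots.


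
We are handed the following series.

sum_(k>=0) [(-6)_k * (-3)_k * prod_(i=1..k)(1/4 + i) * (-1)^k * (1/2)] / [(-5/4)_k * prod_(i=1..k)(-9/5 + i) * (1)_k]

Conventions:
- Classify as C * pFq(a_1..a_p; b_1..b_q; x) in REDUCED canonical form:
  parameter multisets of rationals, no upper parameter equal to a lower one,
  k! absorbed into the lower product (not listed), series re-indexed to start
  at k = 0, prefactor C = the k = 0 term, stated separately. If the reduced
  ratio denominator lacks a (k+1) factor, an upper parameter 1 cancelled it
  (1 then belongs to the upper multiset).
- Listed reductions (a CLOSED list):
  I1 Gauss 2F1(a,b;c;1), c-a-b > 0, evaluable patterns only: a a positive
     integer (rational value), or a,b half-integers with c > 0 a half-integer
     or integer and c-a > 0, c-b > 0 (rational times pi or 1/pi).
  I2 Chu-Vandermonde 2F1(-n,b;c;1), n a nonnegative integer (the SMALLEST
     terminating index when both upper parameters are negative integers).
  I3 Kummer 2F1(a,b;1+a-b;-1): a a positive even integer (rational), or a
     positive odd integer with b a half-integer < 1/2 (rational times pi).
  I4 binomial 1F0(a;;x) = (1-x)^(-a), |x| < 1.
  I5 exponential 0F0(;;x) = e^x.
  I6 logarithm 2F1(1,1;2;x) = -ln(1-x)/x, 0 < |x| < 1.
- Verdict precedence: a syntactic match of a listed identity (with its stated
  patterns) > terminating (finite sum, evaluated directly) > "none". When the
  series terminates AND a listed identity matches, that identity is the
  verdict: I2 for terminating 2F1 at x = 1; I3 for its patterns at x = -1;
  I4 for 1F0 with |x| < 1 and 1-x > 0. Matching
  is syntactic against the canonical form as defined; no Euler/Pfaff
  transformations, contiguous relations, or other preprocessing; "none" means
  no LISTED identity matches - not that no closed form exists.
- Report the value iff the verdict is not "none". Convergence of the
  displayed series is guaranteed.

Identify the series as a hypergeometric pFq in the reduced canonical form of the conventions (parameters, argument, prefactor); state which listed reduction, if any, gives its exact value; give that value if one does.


Classification (C = 1/2): 3F2 with upper {-6, -3, 5/4}, lower {-5/4, -4/5}, argument x = -1. Verdict: terminating (-3 upstairs). 4 nonzero terms in all; added directly. Value: 19291/2.

The tell: x = (-1) and the running product (C = 1/2, x = -1) telescopes to a rising factorial.
Step ratio: r(k) = (-1) * (k-6) (k-3) (k+5/4) / [(k-5/4) (k-4/5) (k+1)] - rational in k, leading ratio (-1); with t_0 = 1/2, classification follows.


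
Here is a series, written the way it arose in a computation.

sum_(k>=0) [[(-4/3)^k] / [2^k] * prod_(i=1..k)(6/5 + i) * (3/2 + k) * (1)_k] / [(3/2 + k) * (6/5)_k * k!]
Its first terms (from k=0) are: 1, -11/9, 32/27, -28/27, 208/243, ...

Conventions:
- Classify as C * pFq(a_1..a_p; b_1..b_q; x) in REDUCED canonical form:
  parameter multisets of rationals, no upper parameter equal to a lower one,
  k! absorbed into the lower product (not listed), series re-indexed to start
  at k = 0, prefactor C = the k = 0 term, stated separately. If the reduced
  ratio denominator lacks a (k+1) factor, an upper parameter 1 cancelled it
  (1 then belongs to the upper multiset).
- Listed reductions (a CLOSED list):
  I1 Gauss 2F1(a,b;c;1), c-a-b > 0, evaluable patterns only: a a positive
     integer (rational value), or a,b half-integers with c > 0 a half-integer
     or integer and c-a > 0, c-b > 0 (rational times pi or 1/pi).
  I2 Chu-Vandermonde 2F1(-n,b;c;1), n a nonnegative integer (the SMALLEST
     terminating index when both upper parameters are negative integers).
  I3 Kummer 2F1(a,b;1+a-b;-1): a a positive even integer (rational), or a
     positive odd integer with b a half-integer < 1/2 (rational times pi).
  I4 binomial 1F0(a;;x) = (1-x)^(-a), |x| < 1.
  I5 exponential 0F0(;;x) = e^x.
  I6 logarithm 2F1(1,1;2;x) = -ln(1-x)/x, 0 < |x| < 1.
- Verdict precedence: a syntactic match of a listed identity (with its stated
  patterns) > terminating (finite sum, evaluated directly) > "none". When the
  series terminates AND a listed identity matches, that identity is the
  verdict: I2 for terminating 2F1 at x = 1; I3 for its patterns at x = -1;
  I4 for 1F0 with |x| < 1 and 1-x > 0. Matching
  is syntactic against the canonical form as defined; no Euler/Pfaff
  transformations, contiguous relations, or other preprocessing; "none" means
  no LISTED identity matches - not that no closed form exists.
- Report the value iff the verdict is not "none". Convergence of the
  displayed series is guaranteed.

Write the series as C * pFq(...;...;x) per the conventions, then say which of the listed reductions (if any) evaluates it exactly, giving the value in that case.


With C = 1: the canonical form is 2F1(1, 11/5; 6/5; -2/3). Verdict: none (x = -2/3): each listed identity misses the multisets {1, 11/5} ; {6/5}.

Structural cue: t_0 being 1, striking the common factor k + 3/2 reduces the term (C = 1).
Step ratio: r(k) = (-2/3) * (k+1) (k+11/5) / [(k+6/5) (k+1)] - poly over poly, x = (-2/3) from leading terms; C = 1 at k = 0.


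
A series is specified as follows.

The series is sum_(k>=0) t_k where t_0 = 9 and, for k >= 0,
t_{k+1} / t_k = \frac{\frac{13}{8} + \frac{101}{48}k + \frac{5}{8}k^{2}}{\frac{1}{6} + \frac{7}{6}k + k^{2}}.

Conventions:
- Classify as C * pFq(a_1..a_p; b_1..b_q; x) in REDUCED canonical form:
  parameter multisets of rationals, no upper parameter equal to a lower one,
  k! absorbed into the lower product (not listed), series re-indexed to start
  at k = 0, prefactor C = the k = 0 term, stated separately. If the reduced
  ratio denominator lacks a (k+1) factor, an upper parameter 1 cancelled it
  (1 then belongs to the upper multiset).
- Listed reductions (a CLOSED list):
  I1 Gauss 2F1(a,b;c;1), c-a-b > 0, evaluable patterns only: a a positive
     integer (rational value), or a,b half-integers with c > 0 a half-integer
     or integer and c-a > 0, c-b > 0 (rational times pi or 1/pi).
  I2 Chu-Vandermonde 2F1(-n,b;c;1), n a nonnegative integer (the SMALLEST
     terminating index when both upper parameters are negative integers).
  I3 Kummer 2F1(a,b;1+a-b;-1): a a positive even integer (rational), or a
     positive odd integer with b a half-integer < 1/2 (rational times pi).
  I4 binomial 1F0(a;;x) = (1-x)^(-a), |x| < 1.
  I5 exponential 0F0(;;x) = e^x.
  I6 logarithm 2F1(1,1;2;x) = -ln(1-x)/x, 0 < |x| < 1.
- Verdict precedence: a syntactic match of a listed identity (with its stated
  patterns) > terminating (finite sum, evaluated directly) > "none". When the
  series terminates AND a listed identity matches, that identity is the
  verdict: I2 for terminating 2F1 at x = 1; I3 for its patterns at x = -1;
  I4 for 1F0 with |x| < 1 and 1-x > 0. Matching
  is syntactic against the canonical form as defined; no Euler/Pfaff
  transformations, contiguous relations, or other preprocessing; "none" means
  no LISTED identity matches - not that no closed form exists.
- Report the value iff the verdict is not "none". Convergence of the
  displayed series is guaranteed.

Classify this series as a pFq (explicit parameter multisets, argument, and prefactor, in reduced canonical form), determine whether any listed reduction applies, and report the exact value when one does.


With C = 9: the canonical form is 2F1(\frac{6}{5}, \frac{13}{6}; \frac{1}{6}; \frac{5}{8}). Verdict: none (x = \frac{5}{8}): each listed identity misses the multisets {\frac{6}{5}, \frac{13}{6}} ; {\frac{1}{6}}.

Key step: t_0 being 9, the expanded ratio factors over Q; prefactor 9, roots give parameters.
Adjacent-term ratio: r(k) = \frac{5}{8} * (k+\frac{6}{5}) (k+\frac{13}{6}) / [(k+\frac{1}{6}) (k+1)] - rational in k, leading ratio \frac{5}{8}; with t_0 = 9, classification follows.


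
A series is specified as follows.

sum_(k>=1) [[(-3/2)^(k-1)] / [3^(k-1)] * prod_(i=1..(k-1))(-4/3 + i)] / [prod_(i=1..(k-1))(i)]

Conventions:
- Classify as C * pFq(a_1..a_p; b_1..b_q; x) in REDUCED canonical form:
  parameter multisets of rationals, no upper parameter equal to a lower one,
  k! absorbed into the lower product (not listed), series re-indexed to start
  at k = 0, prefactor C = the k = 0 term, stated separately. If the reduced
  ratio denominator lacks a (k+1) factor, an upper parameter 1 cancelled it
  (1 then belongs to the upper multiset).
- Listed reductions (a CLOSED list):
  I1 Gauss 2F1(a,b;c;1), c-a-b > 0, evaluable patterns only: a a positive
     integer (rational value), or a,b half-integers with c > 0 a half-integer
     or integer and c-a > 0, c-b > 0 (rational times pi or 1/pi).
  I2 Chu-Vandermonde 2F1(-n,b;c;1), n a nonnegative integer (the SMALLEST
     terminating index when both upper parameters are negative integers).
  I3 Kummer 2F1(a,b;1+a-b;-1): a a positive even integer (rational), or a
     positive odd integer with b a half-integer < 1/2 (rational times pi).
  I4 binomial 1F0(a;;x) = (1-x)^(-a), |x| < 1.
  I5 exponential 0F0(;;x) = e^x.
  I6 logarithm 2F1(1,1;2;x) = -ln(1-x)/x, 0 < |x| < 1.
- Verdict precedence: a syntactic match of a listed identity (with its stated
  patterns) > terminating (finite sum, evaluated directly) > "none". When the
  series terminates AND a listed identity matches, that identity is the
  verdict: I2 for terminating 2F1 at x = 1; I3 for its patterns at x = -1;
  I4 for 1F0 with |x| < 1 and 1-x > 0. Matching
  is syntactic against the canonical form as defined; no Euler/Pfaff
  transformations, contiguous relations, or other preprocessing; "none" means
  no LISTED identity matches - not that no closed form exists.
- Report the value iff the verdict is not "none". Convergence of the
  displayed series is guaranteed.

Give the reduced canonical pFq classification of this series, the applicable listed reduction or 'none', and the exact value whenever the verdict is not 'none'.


The series (x = -1/2) is 1F0: upper {-1/3}, lower {-}, prefactor 1. Verdict: the I4 binomial reduction matches (the 1F0 binomial series: exponent 1/3, x = -1/2). Hence: (3/2)^(1/3).

Structural cue: x = (-1/2) and the two k-th powers (prefactor 1) combine into one argument.
Term ratio: r(k) = (-1/2) * (k-1/3) / [(k+1)] - poly over poly, x = (-1/2) from leading terms; C = 1 at k = 0.


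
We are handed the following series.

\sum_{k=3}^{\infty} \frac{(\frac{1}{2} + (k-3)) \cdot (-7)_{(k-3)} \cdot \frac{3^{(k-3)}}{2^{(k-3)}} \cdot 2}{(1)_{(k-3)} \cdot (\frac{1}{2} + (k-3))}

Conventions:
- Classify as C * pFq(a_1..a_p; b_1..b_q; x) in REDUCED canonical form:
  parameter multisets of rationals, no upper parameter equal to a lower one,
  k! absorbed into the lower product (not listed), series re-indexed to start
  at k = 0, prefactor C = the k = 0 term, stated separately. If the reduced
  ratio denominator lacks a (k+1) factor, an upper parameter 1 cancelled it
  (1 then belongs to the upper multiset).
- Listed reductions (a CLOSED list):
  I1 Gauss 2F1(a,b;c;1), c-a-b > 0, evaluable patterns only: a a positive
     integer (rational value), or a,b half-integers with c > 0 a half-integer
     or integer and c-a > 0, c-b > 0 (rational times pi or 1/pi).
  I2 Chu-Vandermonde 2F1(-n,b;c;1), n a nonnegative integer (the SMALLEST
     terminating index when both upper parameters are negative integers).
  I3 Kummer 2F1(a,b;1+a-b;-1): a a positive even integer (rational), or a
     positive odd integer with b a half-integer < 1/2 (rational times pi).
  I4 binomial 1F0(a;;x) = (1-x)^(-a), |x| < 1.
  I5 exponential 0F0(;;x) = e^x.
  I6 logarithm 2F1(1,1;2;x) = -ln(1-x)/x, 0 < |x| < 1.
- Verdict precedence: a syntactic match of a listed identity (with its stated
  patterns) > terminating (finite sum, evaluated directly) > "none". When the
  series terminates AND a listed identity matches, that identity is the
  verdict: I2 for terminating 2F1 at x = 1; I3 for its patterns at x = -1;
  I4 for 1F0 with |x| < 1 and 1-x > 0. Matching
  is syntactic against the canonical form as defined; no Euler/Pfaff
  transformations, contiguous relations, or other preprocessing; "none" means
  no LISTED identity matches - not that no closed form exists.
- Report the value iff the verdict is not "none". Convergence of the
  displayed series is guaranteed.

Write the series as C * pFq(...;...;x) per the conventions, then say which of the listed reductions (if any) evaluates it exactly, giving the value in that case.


The tell: t_0 being 2, the factor k + 1/2 cancels (top and bottom), leaving prefactor 2.
Step ratio: r(k) = \frac{3}{2} * (k-7) / [(k+1)] - rational; roots negated = parameters, x = \frac{3}{2}, C = 2.

Canonical form: C = 2 times 1F0 with upper {-7}, lower {-}, x = \frac{3}{2}. Verdict: terminating - the sum ends at index 7 because -7 is a negative integer; exact evaluation follows. Value: -\frac{1}{64}.


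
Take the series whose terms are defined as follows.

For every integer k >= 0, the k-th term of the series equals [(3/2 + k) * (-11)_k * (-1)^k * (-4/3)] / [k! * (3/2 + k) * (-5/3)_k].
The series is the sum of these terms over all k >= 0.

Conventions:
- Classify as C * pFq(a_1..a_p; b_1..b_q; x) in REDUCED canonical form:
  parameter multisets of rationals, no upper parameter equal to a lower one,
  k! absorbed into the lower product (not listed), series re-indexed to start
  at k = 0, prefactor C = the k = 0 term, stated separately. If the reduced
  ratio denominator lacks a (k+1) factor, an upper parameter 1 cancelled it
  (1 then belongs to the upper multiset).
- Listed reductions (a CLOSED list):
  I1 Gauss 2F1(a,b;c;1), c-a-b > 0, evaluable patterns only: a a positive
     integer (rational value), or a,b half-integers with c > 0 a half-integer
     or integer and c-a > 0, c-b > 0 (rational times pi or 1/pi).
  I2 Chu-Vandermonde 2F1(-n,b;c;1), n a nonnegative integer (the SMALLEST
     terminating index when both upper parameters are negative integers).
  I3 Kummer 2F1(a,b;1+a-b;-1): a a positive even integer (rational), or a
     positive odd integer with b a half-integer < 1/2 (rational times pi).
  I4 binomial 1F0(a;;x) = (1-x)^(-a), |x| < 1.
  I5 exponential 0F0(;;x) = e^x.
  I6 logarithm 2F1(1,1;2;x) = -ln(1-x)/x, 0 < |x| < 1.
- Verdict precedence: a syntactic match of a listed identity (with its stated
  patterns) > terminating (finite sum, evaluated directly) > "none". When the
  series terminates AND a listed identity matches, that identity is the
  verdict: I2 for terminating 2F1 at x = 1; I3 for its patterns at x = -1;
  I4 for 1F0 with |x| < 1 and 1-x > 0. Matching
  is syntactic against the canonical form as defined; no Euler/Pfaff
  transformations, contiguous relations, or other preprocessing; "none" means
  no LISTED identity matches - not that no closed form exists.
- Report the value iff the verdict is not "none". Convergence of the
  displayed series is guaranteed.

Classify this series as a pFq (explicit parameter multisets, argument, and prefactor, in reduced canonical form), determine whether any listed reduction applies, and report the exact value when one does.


The tell: with t_0 = -4/3, the factor k + 3/2 cancels (top and bottom), leaving prefactor -4/3.
Ratio: r(k) = (-1) * (k-11) / [(k-5/3) (k+1)] ; factor over Q: parameters, x = (-1), and C = -4/3.

The series (x = -1) is 1F1: upper {-11}, lower {-5/3}, prefactor -4/3. Verdict: terminating. (-11)_k vanishes past k = 11, leaving a 12-term sum, computed directly. Value: -272379551669/120120000.


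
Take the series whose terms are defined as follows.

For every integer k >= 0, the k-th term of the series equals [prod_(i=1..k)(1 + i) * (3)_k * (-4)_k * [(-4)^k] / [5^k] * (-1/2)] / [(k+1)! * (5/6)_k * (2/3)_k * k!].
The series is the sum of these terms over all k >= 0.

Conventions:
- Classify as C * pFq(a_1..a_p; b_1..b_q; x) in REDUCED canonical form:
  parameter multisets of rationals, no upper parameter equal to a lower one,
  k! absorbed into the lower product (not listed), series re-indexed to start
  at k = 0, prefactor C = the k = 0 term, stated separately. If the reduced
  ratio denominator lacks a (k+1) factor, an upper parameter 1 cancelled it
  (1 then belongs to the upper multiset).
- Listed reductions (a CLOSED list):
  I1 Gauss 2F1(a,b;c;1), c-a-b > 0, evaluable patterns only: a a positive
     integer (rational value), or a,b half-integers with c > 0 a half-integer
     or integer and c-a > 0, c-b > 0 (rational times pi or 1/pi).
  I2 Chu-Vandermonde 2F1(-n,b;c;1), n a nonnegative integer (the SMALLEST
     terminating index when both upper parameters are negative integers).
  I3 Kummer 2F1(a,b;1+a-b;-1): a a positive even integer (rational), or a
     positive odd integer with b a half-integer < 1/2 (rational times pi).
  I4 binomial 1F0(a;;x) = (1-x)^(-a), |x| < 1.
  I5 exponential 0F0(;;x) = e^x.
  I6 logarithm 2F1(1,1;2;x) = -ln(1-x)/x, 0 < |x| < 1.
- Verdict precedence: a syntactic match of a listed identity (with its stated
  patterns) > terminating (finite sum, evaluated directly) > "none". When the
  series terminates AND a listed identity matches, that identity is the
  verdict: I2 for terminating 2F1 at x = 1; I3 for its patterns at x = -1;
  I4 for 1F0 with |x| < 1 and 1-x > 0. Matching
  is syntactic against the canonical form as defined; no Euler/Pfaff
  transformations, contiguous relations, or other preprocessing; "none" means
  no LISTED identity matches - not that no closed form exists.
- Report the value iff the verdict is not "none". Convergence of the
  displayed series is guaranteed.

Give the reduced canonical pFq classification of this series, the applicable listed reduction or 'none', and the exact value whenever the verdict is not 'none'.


Key step: x = (-4/5) and the denominator's factorial ratio (prefactor -1/2) is a lower Pochhammer.
Term ratio: r(k) = (-4/5) * (k-4) (k+3) / [(k+2/3) (k+5/6) (k+1)] - rational in k. x = (-4/5); t_0 = -1/2; negate the roots.

Classification (C = -1/2): 2F2 with upper {-4, 3}, lower {2/3, 5/6}, argument x = -4/5. Verdict: terminating - the sum ends at index 4 because -4 is a negative integer; exact evaluation follows. Sum: -8253398507/295693750.


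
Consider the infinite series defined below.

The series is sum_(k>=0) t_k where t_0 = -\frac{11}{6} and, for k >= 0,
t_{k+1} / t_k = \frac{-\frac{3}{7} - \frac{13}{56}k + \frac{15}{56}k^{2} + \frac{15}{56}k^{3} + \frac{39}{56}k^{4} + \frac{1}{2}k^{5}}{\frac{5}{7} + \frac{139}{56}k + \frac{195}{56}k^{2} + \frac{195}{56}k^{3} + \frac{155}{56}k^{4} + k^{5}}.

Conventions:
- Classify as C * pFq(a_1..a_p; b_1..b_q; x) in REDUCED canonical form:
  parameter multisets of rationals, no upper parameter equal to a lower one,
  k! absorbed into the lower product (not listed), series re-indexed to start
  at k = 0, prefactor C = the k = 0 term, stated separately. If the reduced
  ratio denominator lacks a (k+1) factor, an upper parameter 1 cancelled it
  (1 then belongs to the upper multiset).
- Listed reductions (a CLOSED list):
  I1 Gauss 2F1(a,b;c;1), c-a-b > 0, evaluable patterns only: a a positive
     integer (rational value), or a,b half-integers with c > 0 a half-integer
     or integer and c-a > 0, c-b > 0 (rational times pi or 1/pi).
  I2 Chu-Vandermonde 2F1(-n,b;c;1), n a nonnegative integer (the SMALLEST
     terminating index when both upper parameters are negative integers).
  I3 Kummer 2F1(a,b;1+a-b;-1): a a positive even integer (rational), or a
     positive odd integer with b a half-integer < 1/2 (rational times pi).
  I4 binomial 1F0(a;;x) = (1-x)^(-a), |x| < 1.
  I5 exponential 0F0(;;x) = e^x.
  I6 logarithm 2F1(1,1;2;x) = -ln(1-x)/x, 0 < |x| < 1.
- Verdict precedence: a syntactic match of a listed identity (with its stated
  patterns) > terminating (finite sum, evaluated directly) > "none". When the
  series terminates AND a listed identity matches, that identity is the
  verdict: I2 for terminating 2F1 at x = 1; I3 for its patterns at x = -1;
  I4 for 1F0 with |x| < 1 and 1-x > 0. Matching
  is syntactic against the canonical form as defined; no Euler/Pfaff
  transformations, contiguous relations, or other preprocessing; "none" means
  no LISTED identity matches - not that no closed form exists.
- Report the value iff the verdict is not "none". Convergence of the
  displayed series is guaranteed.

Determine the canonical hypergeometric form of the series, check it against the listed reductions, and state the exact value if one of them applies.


First insight: with t_0 = -\frac{11}{6}, cancel k^2 + 1 from the displayed ratio first; then prefactor -11/6.
Adjacent-term ratio: r(k) = \frac{1}{2} * (k-\frac{3}{4}) (k+1) / [(k+\frac{5}{8}) (k+1)] - poly over poly, x = \frac{1}{2} from leading terms; C = -\frac{11}{6} at k = 0.

At argument \frac{1}{2}: a 2F1 with upper {-\frac{3}{4}, 1}, lower {\frac{5}{8}}, scaled by C = -\frac{11}{6}. Verdict: none. No listed pattern accepts 2F1(-\frac{3}{4}, 1; \frac{5}{8}; \frac{1}{2}).


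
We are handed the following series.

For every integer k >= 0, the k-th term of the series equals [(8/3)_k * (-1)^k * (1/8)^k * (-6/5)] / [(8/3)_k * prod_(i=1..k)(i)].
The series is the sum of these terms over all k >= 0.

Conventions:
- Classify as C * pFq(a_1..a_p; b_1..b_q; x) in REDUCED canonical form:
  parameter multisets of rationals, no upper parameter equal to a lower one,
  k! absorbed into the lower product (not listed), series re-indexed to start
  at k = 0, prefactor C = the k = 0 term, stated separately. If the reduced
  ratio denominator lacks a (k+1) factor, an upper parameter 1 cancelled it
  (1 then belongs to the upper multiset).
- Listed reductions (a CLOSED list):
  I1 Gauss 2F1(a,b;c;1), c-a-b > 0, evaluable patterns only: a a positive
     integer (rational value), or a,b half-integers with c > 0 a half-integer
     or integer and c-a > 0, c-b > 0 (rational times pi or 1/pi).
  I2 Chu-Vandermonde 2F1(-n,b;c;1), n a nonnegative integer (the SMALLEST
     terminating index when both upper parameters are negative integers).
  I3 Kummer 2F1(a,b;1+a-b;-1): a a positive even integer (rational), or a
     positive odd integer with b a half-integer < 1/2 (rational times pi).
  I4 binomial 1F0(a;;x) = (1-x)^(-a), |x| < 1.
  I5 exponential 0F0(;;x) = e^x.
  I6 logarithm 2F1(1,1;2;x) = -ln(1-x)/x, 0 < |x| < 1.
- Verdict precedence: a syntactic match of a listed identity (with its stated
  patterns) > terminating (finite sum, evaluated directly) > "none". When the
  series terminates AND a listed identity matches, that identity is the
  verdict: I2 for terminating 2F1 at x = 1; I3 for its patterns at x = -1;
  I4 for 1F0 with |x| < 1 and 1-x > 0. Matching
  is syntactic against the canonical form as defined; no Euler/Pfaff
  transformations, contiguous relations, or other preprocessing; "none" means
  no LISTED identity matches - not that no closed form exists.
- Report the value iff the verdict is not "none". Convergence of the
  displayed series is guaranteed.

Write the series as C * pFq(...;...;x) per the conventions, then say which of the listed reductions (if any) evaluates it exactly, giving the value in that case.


Classification (C = -6/5): 0F0 with upper {-}, lower {-}, argument x = -1/8. Verdict: the I5 exponential reduction fires (the 0F0 exponential series at x = -1/8). Hence: (-6/5) * e^(-1/8).

The tell: t_0 = -6/5 here, and the product of the first k integers (prefactor -6/5) is k!.
Step ratio: r(k) = (-1/8) * 1 / [(k+1)] - rational in k, leading ratio (-1/8); with t_0 = -6/5, classification follows.


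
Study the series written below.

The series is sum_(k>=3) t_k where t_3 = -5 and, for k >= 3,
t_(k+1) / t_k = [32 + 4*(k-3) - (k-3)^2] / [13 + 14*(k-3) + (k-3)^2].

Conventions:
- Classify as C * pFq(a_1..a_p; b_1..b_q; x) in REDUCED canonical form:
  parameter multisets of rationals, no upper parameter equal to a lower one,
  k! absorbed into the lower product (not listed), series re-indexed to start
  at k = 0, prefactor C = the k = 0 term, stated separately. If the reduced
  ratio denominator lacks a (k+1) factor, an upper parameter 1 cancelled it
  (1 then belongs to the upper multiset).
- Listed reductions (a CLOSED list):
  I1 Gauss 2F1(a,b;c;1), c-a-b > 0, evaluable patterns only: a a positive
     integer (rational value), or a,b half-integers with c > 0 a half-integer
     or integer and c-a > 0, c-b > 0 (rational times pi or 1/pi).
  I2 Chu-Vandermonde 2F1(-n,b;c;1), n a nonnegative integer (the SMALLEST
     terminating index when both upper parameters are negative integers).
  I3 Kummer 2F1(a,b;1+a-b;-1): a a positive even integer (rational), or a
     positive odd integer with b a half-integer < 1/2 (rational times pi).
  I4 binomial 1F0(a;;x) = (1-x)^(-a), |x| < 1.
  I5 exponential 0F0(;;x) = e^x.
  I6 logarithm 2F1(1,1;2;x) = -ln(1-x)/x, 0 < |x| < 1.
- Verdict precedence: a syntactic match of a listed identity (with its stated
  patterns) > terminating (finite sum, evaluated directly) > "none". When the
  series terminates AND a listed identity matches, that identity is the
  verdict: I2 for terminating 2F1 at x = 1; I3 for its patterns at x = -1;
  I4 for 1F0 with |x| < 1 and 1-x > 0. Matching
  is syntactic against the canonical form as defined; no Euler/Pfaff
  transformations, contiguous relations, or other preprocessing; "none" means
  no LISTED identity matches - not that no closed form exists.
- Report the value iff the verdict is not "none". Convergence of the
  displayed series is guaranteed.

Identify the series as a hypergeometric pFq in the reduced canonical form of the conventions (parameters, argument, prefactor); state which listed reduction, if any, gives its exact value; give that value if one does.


With C = -5: the canonical form is 2F1(-8, 4; 13; -1). Verdict (x = -1): the Kummer evaluation I3 applies (x = -1; c = 13 equals 1+a-b for upper {-8, 4}: listed pattern). Its exact value is -55.

First insight: t_0 being -5, the expanded ratio factors over Q; prefactor -5, roots give parameters.
Term ratio: r(k) = (-1) * (k-8) (k+4) / [(k+13) (k+1)] - rational in k, leading ratio (-1); with t_0 = -5, classification follows.


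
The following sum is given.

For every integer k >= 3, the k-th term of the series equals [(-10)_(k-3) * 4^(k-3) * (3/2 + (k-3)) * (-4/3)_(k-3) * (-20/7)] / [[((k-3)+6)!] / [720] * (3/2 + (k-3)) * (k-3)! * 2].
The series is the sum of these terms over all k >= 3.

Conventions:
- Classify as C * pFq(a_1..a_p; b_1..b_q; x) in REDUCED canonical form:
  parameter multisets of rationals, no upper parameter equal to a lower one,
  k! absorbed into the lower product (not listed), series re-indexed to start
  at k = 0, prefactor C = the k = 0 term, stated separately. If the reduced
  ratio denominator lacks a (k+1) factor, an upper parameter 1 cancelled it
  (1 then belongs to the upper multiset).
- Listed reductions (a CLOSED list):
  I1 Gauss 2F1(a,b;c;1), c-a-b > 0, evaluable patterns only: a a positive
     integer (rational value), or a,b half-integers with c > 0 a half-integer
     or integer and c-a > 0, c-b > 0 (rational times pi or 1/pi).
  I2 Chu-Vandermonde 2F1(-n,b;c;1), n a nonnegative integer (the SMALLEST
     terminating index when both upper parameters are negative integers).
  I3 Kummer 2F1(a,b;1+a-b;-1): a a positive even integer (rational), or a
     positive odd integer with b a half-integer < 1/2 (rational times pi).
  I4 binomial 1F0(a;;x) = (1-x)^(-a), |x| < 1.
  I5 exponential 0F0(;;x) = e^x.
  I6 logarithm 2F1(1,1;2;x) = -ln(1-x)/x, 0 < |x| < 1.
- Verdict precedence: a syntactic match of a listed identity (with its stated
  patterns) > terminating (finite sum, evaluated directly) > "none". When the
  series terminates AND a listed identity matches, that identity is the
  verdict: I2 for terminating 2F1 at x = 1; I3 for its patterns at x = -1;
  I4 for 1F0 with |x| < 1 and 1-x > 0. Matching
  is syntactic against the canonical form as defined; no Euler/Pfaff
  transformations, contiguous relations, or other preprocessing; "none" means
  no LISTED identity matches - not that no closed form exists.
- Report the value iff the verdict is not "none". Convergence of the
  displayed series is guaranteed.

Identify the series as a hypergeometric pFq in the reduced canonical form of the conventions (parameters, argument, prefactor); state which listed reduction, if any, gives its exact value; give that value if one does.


With C = -10/7: the canonical form is 2F1(-10, -4/3; 7; 4). Verdict: terminating - the sum ends at index 10 because -10 is a negative integer; exact evaluation follows. Exact value: -583808652410/33514263783.

Key step: x = 4 and k + 3/2 divides numerator and denominator alike; C = -10/7, x = 4 after cancelling.
Adjacent-term ratio: r(k) = 4 * (k-10) (k-4/3) / [(k+7) (k+1)] - rational in k, leading ratio 4; with t_0 = -10/7, classification follows.


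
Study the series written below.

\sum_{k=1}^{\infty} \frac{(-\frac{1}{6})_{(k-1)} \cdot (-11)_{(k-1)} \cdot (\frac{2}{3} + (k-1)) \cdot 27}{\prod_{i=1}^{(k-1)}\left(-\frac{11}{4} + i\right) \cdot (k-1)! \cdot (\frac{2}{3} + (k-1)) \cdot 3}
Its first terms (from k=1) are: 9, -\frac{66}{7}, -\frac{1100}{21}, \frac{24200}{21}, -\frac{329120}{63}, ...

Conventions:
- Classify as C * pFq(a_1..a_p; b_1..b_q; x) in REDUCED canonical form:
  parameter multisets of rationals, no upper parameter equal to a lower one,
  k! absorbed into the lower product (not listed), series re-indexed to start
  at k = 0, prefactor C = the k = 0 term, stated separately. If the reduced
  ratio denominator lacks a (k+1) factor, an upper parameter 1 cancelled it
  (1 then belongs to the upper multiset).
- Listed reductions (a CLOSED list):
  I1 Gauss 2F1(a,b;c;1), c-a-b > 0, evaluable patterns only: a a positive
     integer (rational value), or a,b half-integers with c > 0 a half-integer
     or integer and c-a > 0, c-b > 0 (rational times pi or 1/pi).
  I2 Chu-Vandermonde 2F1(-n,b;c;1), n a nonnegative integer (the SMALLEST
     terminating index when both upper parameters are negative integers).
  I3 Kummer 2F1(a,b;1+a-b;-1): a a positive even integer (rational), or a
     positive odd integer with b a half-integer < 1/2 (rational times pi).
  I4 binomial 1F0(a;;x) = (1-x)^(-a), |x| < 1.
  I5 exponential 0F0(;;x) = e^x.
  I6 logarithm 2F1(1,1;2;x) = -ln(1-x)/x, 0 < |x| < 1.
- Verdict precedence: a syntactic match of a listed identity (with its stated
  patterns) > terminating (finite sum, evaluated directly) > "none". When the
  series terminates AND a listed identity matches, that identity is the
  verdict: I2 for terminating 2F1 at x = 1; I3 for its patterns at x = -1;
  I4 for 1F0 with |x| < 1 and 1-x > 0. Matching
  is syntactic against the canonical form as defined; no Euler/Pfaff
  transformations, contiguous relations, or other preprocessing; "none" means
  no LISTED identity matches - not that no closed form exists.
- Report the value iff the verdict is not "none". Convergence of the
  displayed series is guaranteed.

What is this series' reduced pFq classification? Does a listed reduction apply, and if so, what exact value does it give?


Reduced: x = 1, 2F1, upper = {-11, -\frac{1}{6}}, lower = {-\frac{7}{4}}, C = 9. Verdict: the Chu-Vandermonde identity I2 fires (terminating 2F1 at x = 1 with n = 11, b = -1/6, c = -\frac{7}{4}). Exact value: \frac{371128843}{23914845}.

Key observation: t_0 being 9, the lower running product (prefactor 9) is a rising factorial.
Term ratio: r(k) = 1 * (k-11) (k-\frac{1}{6}) / [(k-\frac{7}{4}) (k+1)] - rational in k, leading ratio 1; with t_0 = 9, classification follows.
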